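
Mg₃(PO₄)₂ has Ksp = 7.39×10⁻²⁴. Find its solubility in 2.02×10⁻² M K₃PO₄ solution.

8.75×10⁻⁸ M

Mg₃(PO₄)₂(s) ⇌ 3 Mg²⁺(aq) + 2 PO₄³⁻(aq)
PO₄³⁻ is already present at 2.02×10⁻² M. If s mol/L of Mg₃(PO₄)₂ dissolves, [Mg²⁺] = 3s while [PO₄³⁻] ≈ 2.02×10⁻² M.
Ksp = [Mg²⁺]^3[PO₄³⁻]^2 = (3s)^3(2.02×10⁻²)^2
(3s)^3 = 7.39×10⁻²⁴ / (2.02×10⁻²)^2 = 1.81×10⁻²⁰
s = 8.75×10⁻⁸ M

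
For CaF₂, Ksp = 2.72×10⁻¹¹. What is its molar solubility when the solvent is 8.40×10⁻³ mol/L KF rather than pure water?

3.85×10⁻⁷ M

CaF₂(s) ⇌ Ca²⁺(aq) + 2 F⁻(aq)
F⁻ is already present at 8.40×10⁻³ mol/L. If s mol/L of CaF₂ dissolves, [Ca²⁺] = s while [F⁻] ≈ 8.40×10⁻³ mol/L.
Ksp = [Ca²⁺][F⁻]^2 = s(8.40×10⁻³)^2
s = 2.72×10⁻¹¹ / (8.40×10⁻³)^2 = 3.85×10⁻⁷
s = 3.85×10⁻⁷ mol/L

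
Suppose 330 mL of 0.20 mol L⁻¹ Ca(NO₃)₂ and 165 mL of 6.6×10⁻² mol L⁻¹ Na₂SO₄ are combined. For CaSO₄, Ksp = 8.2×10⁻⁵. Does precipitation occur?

Yes

The combined volume is 495 mL.
[Ca²⁺] = (0.20)(330)/495 = 0.13 mol L⁻¹
[SO₄²⁻] = (6.6×10⁻²)(165)/495 = 2.2×10⁻² mol L⁻¹
Q = [Ca²⁺][SO₄²⁻] = 2.9×10⁻³
Q = 2.9×10⁻³ > Ksp = 8.2×10⁻⁵, so the solution is supersaturated and CaSO₄ precipitates.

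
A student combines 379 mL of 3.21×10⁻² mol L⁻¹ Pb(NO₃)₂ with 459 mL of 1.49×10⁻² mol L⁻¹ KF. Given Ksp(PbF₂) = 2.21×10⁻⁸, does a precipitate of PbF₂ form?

Total volume after mixing = 379 + 459 = 838 mL.
[Pb²⁺] = (3.21×10⁻²)(379)/838 = 1.45×10⁻² mol L⁻¹
[F⁻] = (1.49×10⁻²)(459)/838 = 8.16×10⁻³ mol L⁻¹
Q = [Pb²⁺][F⁻]^2 = 9.67×10⁻⁷
Since Q (9.67×10⁻⁷) exceeds Ksp (2.21×10⁻⁸), PbF₂ will precipitate.

Yes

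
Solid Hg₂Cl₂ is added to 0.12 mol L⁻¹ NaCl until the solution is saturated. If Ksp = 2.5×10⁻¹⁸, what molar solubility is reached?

1.7×10⁻¹⁶ M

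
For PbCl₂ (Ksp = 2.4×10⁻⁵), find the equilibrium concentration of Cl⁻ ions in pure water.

PbCl₂(s) ⇌ Pb²⁺(aq) + 2 Cl⁻(aq)
Call the molar solubility s, so that [Pb²⁺] = s and [Cl⁻] = 2s.
Ksp = [Pb²⁺][Cl⁻]^2 = s · (2s)^2 = 4s^3 = 2.4×10⁻⁵
s = 1.8×10⁻² mol/L
[Cl⁻] = 2s = 3.6×10⁻² mol/L

3.6×10⁻² M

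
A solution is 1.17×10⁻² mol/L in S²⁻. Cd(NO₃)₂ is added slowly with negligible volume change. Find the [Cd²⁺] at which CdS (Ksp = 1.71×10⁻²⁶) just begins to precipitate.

1.46×10⁻²⁴ M

Precipitation begins when Q = Ksp.
CdS(s) ⇌ Cd²⁺(aq) + S²⁻(aq)
Ksp = [Cd²⁺][S²⁻] = [Cd²⁺](1.17×10⁻²)
[Cd²⁺] = 1.71×10⁻²⁶ / (1.17×10⁻²) = 1.46×10⁻²⁴
[Cd²⁺] = 1.46×10⁻²⁴ mol/L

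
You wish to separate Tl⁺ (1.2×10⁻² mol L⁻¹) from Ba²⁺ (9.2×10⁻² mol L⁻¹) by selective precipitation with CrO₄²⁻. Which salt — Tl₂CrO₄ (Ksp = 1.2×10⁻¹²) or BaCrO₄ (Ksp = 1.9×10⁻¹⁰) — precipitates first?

BaCrO₄

Precipitation begins when Q = Ksp.
For Tl₂CrO₄: [CrO₄²⁻] = (Ksp/[Tl⁺]^2) = 8.3×10⁻⁹ mol L⁻¹
For BaCrO₄: [CrO₄²⁻] = (Ksp/[Ba²⁺]) = 2.1×10⁻⁹ mol L⁻¹
BaCrO₄ requires the lower [CrO₄²⁻], so it precipitates first.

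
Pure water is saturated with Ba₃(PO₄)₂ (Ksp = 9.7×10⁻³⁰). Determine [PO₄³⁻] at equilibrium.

Ba₃(PO₄)₂(s) ⇌ 3 Ba²⁺(aq) + 2 PO₄³⁻(aq)
For each mole of Ba₃(PO₄)₂ that dissolves per liter, [Ba²⁺] = 3s and [PO₄³⁻] = 2s; let s denote this solubility.
Ksp = [Ba²⁺]^3[PO₄³⁻]^2 = (3s)^3 · (2s)^2 = 108s^5 = 9.7×10⁻³⁰
s = 6.2×10⁻⁷ mol/L
[PO₄³⁻] = 2s = 1.2×10⁻⁶ mol/L

1.2×10⁻⁶ M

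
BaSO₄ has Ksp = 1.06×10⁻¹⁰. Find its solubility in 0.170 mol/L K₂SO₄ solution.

6.24×10⁻¹⁰ M

BaSO₄(s) ⇌ Ba²⁺(aq) + SO₄²⁻(aq)
The solution already contains SO₄²⁻ at 0.170 mol/L. Let s be the molar solubility of BaSO₄.
[SO₄²⁻] ≈ 0.170 mol/L (common ion dominates); [Ba²⁺] = s.
Ksp = [Ba²⁺][SO₄²⁻] = s(0.170)
s = 1.06×10⁻¹⁰ / (0.170) = 6.24×10⁻¹⁰
s = 6.24×10⁻¹⁰ mol/L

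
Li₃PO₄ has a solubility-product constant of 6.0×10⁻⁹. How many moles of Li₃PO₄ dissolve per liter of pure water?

3.9×10⁻³ M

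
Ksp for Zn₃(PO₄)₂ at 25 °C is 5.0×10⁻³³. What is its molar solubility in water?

1.4×10⁻⁷ M

Zn₃(PO₄)₂(s) ⇌ 3 Zn²⁺(aq) + 2 PO₄³⁻(aq)
Let s be the molar solubility. Then [Zn²⁺] = 3s and [PO₄³⁻] = 2s.
Ksp = [Zn²⁺]^3[PO₄³⁻]^2 = (3s)^3 · (2s)^2 = 108s^5
108s^5 = 5.0×10⁻³³  ⇒  s^5 = 4.6×10⁻³⁵
Taking the 5th root, s = 1.4×10⁻⁷ mol/L.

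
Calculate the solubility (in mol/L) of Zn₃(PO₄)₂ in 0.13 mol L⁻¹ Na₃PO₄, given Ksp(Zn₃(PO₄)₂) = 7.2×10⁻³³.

Zn₃(PO₄)₂(s) ⇌ 3 Zn²⁺(aq) + 2 PO₄³⁻(aq)
Let s be the solubility of Zn₃(PO₄)₂ here. The common ion gives [PO₄³⁻] ≈ 0.13 mol L⁻¹, and [Zn²⁺] = 3s.
Ksp = [Zn²⁺]^3[PO₄³⁻]^2 = (3s)^3(0.13)^2
(3s)^3 = 7.2×10⁻³³ / (0.13)^2 = 4.3×10⁻³¹
s = 2.5×10⁻¹¹ mol L⁻¹

2.5×10⁻¹¹ M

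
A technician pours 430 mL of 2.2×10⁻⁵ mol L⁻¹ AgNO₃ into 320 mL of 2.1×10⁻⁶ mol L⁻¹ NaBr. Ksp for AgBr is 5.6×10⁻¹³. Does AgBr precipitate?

Yes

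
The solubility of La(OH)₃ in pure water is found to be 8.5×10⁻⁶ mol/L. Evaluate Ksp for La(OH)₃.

Ksp = 1.4×10⁻¹⁹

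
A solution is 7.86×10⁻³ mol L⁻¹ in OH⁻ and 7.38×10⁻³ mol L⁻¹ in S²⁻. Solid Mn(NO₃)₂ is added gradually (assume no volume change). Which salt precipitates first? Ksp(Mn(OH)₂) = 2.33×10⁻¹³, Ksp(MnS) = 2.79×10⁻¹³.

Each salt precipitates once Q = Ksp for that salt.
For Mn(OH)₂: [Mn²⁺] = (Ksp/[OH⁻]^2) = 3.77×10⁻⁹ mol L⁻¹
For MnS: [Mn²⁺] = (Ksp/[S²⁻]) = 3.78×10⁻¹¹ mol L⁻¹
The smaller threshold [Mn²⁺] is reached first, so MnS precipitates first.

MnS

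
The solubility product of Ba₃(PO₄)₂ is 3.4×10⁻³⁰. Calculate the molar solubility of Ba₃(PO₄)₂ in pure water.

5.0×10⁻⁷ M

Ba₃(PO₄)₂(s) ⇌ 3 Ba²⁺(aq) + 2 PO₄³⁻(aq)
Call the molar solubility s, so that [Ba²⁺] = 3s and [PO₄³⁻] = 2s.
Ksp = [Ba²⁺]^3[PO₄³⁻]^2 = (3s)^3 · (2s)^2 = 108s^5
108s^5 = 3.4×10⁻³⁰  ⇒  s^5 = 3.1×10⁻³²
Taking the 5th root, s = 5.0×10⁻⁷ M.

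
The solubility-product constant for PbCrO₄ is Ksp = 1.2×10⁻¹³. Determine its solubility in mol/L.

3.5×10⁻⁷ M

PbCrO₄(s) ⇌ Pb²⁺(aq) + CrO₄²⁻(aq)
With molar solubility s: [Pb²⁺] = s, [CrO₄²⁻] = s.
Ksp = [Pb²⁺][CrO₄²⁻] = s · s = s^2
s^2 = 1.2×10⁻¹³
s = 3.5×10⁻⁷ mol L⁻¹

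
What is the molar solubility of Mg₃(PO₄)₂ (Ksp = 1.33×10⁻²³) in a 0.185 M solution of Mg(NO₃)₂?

2.29×10⁻¹¹ M

Mg₃(PO₄)₂(s) ⇌ 3 Mg²⁺(aq) + 2 PO₄³⁻(aq)
With Mg²⁺ already at 0.185 M and s small, take [Mg²⁺] ≈ 0.185 M and [PO₄³⁻] = 2s.
Ksp = [Mg²⁺]^3[PO₄³⁻]^2 = (0.185)^3(2s)^2
(2s)^2 = 1.33×10⁻²³ / (0.185)^3 = 2.10×10⁻²¹
s = 2.29×10⁻¹¹ M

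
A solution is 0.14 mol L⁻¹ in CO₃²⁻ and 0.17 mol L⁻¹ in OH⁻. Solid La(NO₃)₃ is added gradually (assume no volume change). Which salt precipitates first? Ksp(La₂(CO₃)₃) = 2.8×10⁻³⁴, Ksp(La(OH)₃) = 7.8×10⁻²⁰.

The threshold for precipitation is Q = Ksp.
For La₂(CO₃)₃: [La³⁺] = (Ksp/[CO₃²⁻]^3)^(1/2) = 3.2×10⁻¹⁶ mol L⁻¹
For La(OH)₃: [La³⁺] = (Ksp/[OH⁻]^3) = 1.6×10⁻¹⁷ mol L⁻¹
The smaller threshold [La³⁺] is reached first, so La(OH)₃ precipitates first.

La(OH)₃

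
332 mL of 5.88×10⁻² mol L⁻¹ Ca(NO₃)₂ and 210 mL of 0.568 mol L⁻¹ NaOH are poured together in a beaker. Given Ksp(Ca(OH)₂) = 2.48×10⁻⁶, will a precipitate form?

The combined volume is 542 mL.
[Ca²⁺] = (5.88×10⁻²)(332)/542 = 3.60×10⁻² mol L⁻¹
[OH⁻] = (0.568)(210)/542 = 0.220 mol L⁻¹
Q = [Ca²⁺][OH⁻]^2 = 1.74×10⁻³
Because Q > Ksp (1.74×10⁻³ vs 2.48×10⁻⁶), a precipitate of Ca(OH)₂ forms.

Yes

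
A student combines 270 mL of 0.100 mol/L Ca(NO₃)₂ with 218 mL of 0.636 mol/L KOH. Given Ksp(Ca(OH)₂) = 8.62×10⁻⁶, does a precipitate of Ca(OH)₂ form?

Yes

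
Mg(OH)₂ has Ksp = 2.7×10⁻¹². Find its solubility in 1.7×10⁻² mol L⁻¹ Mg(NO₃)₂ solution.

6.3×10⁻⁶ M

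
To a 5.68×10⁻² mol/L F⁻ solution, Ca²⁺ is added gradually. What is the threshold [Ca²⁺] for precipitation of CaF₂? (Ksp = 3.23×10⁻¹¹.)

1.00×10⁻⁸ M

A salt starts to precipitate once the ion product Q reaches its Ksp.
CaF₂(s) ⇌ Ca²⁺(aq) + 2 F⁻(aq)
Ksp = [Ca²⁺][F⁻]^2 = [Ca²⁺](5.68×10⁻²)^2
[Ca²⁺] = 3.23×10⁻¹¹ / (5.68×10⁻²)^2 = 1.00×10⁻⁸
[Ca²⁺] = 1.00×10⁻⁸ mol/L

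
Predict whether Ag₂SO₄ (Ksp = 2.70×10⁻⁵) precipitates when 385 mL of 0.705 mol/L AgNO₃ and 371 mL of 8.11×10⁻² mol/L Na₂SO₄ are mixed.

The combined volume is 756 mL.
[Ag⁺] = (0.705)(385)/756 = 0.359 mol/L
[SO₄²⁻] = (8.11×10⁻²)(371)/756 = 3.98×10⁻² mol/L
Q = [Ag⁺]^2[SO₄²⁻] = 5.13×10⁻³
Q = 5.13×10⁻³ > Ksp = 2.70×10⁻⁵, so the solution is supersaturated and Ag₂SO₄ precipitates.

Yes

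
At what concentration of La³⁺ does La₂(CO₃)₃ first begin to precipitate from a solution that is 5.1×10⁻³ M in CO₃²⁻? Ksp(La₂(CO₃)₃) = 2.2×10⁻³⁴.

Precipitation begins when Q = Ksp.
La₂(CO₃)₃(s) ⇌ 2 La³⁺(aq) + 3 CO₃²⁻(aq)
Ksp = [La³⁺]^2[CO₃²⁻]^3 = [La³⁺]^2(5.1×10⁻³)^3
[La³⁺]^2 = 2.2×10⁻³⁴ / (5.1×10⁻³)^3 = 1.7×10⁻²⁷
[La³⁺] = 4.1×10⁻¹⁴ M

4.1×10⁻¹⁴ M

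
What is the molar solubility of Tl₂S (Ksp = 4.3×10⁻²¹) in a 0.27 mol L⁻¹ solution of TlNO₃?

Tl₂S(s) ⇌ 2 Tl⁺(aq) + S²⁻(aq)
Let s be the solubility of Tl₂S here. The common ion gives [Tl⁺] ≈ 0.27 mol L⁻¹, and [S²⁻] = s.
Ksp = [Tl⁺]^2[S²⁻] = (0.27)^2s
s = 4.3×10⁻²¹ / (0.27)^2 = 5.9×10⁻²⁰
s = 5.9×10⁻²⁰ mol L⁻¹

5.9×10⁻²⁰ M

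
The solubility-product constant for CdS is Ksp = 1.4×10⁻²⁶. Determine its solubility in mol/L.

1.2×10⁻¹³ M

CdS(s) ⇌ Cd²⁺(aq) + S²⁻(aq)
If s mol/L of CdS dissolves, [Cd²⁺] = s and [S²⁻] = s.
Ksp = [Cd²⁺][S²⁻] = s · s = s^2
s^2 = 1.4×10⁻²⁶
Taking the 2nd root, s = 1.2×10⁻¹³ M.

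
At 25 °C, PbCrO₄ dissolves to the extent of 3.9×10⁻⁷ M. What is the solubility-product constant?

Ksp = 1.5×10⁻¹³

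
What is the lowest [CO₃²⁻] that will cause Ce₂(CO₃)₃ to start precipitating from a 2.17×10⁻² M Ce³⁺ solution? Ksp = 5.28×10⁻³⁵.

4.82×10⁻¹¹ M

Precipitation begins when Q = Ksp.
Ce₂(CO₃)₃(s) ⇌ 2 Ce³⁺(aq) + 3 CO₃²⁻(aq)
Ksp = [Ce³⁺]^2[CO₃²⁻]^3 = [CO₃²⁻]^3(2.17×10⁻²)^2
[CO₃²⁻]^3 = 5.28×10⁻³⁵ / (2.17×10⁻²)^2 = 1.12×10⁻³¹
[CO₃²⁻] = 4.82×10⁻¹¹ M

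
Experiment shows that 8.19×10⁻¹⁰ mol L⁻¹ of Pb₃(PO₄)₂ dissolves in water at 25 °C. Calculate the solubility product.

Ksp = 3.98×10⁻⁴⁴

Pb₃(PO₄)₂(s) ⇌ 3 Pb²⁺(aq) + 2 PO₄³⁻(aq)
Call the molar solubility s, so that [Pb²⁺] = 3s and [PO₄³⁻] = 2s.
Ksp = [Pb²⁺]^3[PO₄³⁻]^2 = (3s)^3 · (2s)^2 = 108s^5
Ksp = 108 × (8.19×10⁻¹⁰)^5 = 3.98×10⁻⁴⁴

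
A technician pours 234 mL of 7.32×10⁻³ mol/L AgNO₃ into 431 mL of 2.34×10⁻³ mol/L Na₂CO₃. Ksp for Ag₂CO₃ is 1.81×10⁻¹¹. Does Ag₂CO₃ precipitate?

Total volume after mixing = 234 + 431 = 665 mL.
[Ag⁺] = (7.32×10⁻³)(234)/665 = 2.58×10⁻³ mol/L
[CO₃²⁻] = (2.34×10⁻³)(431)/665 = 1.52×10⁻³ mol/L
Q = [Ag⁺]^2[CO₃²⁻] = 1.01×10⁻⁸
Since Q (1.01×10⁻⁸) exceeds Ksp (1.81×10⁻¹¹), Ag₂CO₃ will precipitate.

Yes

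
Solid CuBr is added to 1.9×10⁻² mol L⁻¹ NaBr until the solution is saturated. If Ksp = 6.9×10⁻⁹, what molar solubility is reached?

3.6×10⁻⁷ M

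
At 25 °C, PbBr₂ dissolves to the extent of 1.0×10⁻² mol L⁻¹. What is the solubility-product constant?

Ksp = 4.0×10⁻⁶

PbBr₂(s) ⇌ Pb²⁺(aq) + 2 Br⁻(aq)
Let s be the molar solubility. Then [Pb²⁺] = s and [Br⁻] = 2s.
Ksp = [Pb²⁺][Br⁻]^2 = s · (2s)^2 = 4s^3
Ksp = 4 × (1.0×10⁻²)^3 = 4.0×10⁻⁶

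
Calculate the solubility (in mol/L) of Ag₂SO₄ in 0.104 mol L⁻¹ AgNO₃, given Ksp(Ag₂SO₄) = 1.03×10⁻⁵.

Ag₂SO₄(s) ⇌ 2 Ag⁺(aq) + SO₄²⁻(aq)
With Ag⁺ already at 0.104 mol L⁻¹ and s small, take [Ag⁺] ≈ 0.104 mol L⁻¹ and [SO₄²⁻] = s.
Ksp = [Ag⁺]^2[SO₄²⁻] = (0.104)^2s
s = 1.03×10⁻⁵ / (0.104)^2 = 9.52×10⁻⁴
s = 9.52×10⁻⁴ mol L⁻¹

9.52×10⁻⁴ M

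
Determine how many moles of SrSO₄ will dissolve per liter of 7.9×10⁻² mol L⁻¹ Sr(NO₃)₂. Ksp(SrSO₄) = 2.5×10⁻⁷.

3.2×10⁻⁶ M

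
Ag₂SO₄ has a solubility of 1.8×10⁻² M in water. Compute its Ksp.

Ag₂SO₄(s) ⇌ 2 Ag⁺(aq) + SO₄²⁻(aq)
With molar solubility s: [Ag⁺] = 2s, [SO₄²⁻] = s.
Ksp = [Ag⁺]^2[SO₄²⁻] = (2s)^2 · s = 4s^3
Ksp = 4 × (1.8×10⁻²)^3 = 2.3×10⁻⁵

Ksp = 2.3×10⁻⁵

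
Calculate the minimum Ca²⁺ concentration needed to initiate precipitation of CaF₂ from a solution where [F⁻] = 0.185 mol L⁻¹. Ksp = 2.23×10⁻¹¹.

Each salt precipitates once Q = Ksp for that salt.
CaF₂(s) ⇌ Ca²⁺(aq) + 2 F⁻(aq)
Ksp = [Ca²⁺][F⁻]^2 = [Ca²⁺](0.185)^2
[Ca²⁺] = 2.23×10⁻¹¹ / (0.185)^2 = 6.52×10⁻¹⁰
[Ca²⁺] = 6.52×10⁻¹⁰ mol L⁻¹

6.52×10⁻¹⁰ M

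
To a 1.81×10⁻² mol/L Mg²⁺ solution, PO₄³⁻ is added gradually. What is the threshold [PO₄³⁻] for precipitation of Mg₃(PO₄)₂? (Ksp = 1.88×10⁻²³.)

1.78×10⁻⁹ M

The threshold for precipitation is Q = Ksp.
Mg₃(PO₄)₂(s) ⇌ 3 Mg²⁺(aq) + 2 PO₄³⁻(aq)
Ksp = [Mg²⁺]^3[PO₄³⁻]^2 = [PO₄³⁻]^2(1.81×10⁻²)^3
[PO₄³⁻]^2 = 1.88×10⁻²³ / (1.81×10⁻²)^3 = 3.17×10⁻¹⁸
[PO₄³⁻] = 1.78×10⁻⁹ mol/L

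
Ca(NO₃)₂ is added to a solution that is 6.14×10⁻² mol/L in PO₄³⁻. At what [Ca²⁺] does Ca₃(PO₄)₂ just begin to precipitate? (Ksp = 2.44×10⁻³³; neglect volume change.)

8.65×10⁻¹¹ M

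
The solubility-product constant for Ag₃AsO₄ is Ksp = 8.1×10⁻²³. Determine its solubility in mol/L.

1.3×10⁻⁶ M

Ag₃AsO₄(s) ⇌ 3 Ag⁺(aq) + AsO₄³⁻(aq)
If s mol/L of Ag₃AsO₄ dissolves, [Ag⁺] = 3s and [AsO₄³⁻] = s.
Ksp = [Ag⁺]^3[AsO₄³⁻] = (3s)^3 · s = 27s^4
27s^4 = 8.1×10⁻²³  ⇒  s^4 = 3.0×10⁻²⁴
s = 1.3×10⁻⁶ M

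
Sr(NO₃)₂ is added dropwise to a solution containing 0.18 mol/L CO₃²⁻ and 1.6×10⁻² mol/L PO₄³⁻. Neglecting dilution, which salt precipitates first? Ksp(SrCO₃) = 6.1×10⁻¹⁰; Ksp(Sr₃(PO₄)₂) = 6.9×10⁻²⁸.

SrCO₃

The threshold for precipitation is Q = Ksp.
For SrCO₃: [Sr²⁺] = (Ksp/[CO₃²⁻]) = 3.4×10⁻⁹ mol/L
For Sr₃(PO₄)₂: [Sr²⁺] = (Ksp/[PO₄³⁻]^2)^(1/3) = 1.4×10⁻⁸ mol/L
Since SrCO₃ needs less Sr²⁺ to reach saturation, it precipitates first.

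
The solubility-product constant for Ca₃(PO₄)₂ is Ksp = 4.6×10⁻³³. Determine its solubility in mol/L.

1.3×10⁻⁷ M

Ca₃(PO₄)₂(s) ⇌ 3 Ca²⁺(aq) + 2 PO₄³⁻(aq)
Let s be the molar solubility. Then [Ca²⁺] = 3s and [PO₄³⁻] = 2s.
Ksp = [Ca²⁺]^3[PO₄³⁻]^2 = (3s)^3 · (2s)^2 = 108s^5
108s^5 = 4.6×10⁻³³  ⇒  s^5 = 4.3×10⁻³⁵
s = (4.3×10⁻³⁵)^(1/5) = 1.3×10⁻⁷ mol L⁻¹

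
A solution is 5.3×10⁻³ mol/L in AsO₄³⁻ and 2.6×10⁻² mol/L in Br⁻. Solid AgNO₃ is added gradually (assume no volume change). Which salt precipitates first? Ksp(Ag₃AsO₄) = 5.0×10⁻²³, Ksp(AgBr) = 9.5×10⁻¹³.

AgBr

Precipitation of each salt begins when its ion product equals Ksp.
For Ag₃AsO₄: [Ag⁺] = (Ksp/[AsO₄³⁻])^(1/3) = 2.1×10⁻⁷ mol/L
For AgBr: [Ag⁺] = (Ksp/[Br⁻]) = 3.7×10⁻¹¹ mol/L
AgBr requires the lower [Ag⁺], so it precipitates first.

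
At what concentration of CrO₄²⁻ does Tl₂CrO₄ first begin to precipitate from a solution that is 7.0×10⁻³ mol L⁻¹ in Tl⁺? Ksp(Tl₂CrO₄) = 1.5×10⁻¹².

The threshold for precipitation is Q = Ksp.
Tl₂CrO₄(s) ⇌ 2 Tl⁺(aq) + CrO₄²⁻(aq)
Ksp = [Tl⁺]^2[CrO₄²⁻] = [CrO₄²⁻](7.0×10⁻³)^2
[CrO₄²⁻] = 1.5×10⁻¹² / (7.0×10⁻³)^2 = 3.1×10⁻⁸
[CrO₄²⁻] = 3.1×10⁻⁸ mol L⁻¹

3.1×10⁻⁸ M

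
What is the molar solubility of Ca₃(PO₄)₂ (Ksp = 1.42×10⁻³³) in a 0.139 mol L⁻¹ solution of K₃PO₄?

Ca₃(PO₄)₂(s) ⇌ 3 Ca²⁺(aq) + 2 PO₄³⁻(aq)
Let s be the solubility of Ca₃(PO₄)₂ here. The common ion gives [PO₄³⁻] ≈ 0.139 mol L⁻¹, and [Ca²⁺] = 3s.
Ksp = [Ca²⁺]^3[PO₄³⁻]^2 = (3s)^3(0.139)^2
(3s)^3 = 1.42×10⁻³³ / (0.139)^2 = 7.35×10⁻³²
s = 1.40×10⁻¹¹ mol L⁻¹

1.40×10⁻¹¹ M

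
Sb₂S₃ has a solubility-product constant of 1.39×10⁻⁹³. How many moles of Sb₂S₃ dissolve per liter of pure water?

Sb₂S₃(s) ⇌ 2 Sb³⁺(aq) + 3 S²⁻(aq)
For each mole of Sb₂S₃ that dissolves per liter, [Sb³⁺] = 2s and [S²⁻] = 3s; let s denote this solubility.
Ksp = [Sb³⁺]^2[S²⁻]^3 = (2s)^2 · (3s)^3 = 108s^5
108s^5 = 1.39×10⁻⁹³  ⇒  s^5 = 1.29×10⁻⁹⁵
s = (1.29×10⁻⁹⁵)^(1/5) = 1.05×10⁻¹⁹ M

1.05×10⁻¹⁹ M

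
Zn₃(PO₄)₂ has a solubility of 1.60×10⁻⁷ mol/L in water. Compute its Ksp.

Zn₃(PO₄)₂(s) ⇌ 3 Zn²⁺(aq) + 2 PO₄³⁻(aq)
If s mol/L of Zn₃(PO₄)₂ dissolves, [Zn²⁺] = 3s and [PO₄³⁻] = 2s.
Ksp = [Zn²⁺]^3[PO₄³⁻]^2 = (3s)^3 · (2s)^2 = 108s^5
Ksp = 108 × (1.60×10⁻⁷)^5 = 1.13×10⁻³²

Ksp = 1.13×10⁻³²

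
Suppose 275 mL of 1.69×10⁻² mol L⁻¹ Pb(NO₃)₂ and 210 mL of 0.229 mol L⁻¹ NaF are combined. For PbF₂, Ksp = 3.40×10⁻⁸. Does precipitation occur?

Total volume after mixing = 275 + 210 = 485 mL.
[Pb²⁺] = (1.69×10⁻²)(275)/485 = 9.58×10⁻³ mol L⁻¹
[F⁻] = (0.229)(210)/485 = 9.92×10⁻² mol L⁻¹
Q = [Pb²⁺][F⁻]^2 = 9.42×10⁻⁵
Because Q > Ksp (9.42×10⁻⁵ vs 3.40×10⁻⁸), a precipitate of PbF₂ forms.

Yes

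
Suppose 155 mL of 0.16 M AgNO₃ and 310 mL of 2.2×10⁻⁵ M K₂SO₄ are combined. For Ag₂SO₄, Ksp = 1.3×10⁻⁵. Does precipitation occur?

Total volume after mixing = 155 + 310 = 465 mL.
[Ag⁺] = (0.16)(155)/465 = 5.3×10⁻² M
[SO₄²⁻] = (2.2×10⁻⁵)(310)/465 = 1.5×10⁻⁵ M
Q = [Ag⁺]^2[SO₄²⁻] = 4.2×10⁻⁸
Q < Ksp (4.2×10⁻⁸ vs 1.3×10⁻⁵); the solution remains unsaturated and no precipitate forms.

No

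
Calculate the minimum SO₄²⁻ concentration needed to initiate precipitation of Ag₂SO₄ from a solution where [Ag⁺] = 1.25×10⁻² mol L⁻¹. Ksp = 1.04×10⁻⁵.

6.66×10⁻² M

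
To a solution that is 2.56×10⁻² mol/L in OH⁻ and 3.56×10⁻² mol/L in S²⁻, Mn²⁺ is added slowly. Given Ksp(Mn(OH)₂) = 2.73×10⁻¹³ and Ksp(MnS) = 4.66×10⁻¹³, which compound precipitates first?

Precipitation begins when Q = Ksp.
For Mn(OH)₂: [Mn²⁺] = (Ksp/[OH⁻]^2) = 4.17×10⁻¹⁰ mol/L
For MnS: [Mn²⁺] = (Ksp/[S²⁻]) = 1.31×10⁻¹¹ mol/L
Since MnS needs less Mn²⁺ to reach saturation, it precipitates first.

MnS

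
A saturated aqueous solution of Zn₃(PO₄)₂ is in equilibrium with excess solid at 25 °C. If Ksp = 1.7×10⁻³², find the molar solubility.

1.7×10⁻⁷ M

Zn₃(PO₄)₂(s) ⇌ 3 Zn²⁺(aq) + 2 PO₄³⁻(aq)
For each mole of Zn₃(PO₄)₂ that dissolves per liter, [Zn²⁺] = 3s and [PO₄³⁻] = 2s; let s denote this solubility.
Ksp = [Zn²⁺]^3[PO₄³⁻]^2 = (3s)^3 · (2s)^2 = 108s^5
108s^5 = 1.7×10⁻³²  ⇒  s^5 = 1.6×10⁻³⁴
s = 1.7×10⁻⁷ M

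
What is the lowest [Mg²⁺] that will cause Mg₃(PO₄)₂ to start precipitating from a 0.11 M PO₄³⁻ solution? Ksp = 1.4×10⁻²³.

A salt starts to precipitate once the ion product Q reaches its Ksp.
Mg₃(PO₄)₂(s) ⇌ 3 Mg²⁺(aq) + 2 PO₄³⁻(aq)
Ksp = [Mg²⁺]^3[PO₄³⁻]^2 = [Mg²⁺]^3(0.11)^2
[Mg²⁺]^3 = 1.4×10⁻²³ / (0.11)^2 = 1.2×10⁻²¹
[Mg²⁺] = 1.0×10⁻⁷ M

1.0×10⁻⁷ M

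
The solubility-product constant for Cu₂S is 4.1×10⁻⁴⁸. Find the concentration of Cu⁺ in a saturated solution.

2.0×10⁻¹⁶ M

Cu₂S(s) ⇌ 2 Cu⁺(aq) + S²⁻(aq)
Call the molar solubility s, so that [Cu⁺] = 2s and [S²⁻] = s.
Ksp = [Cu⁺]^2[S²⁻] = (2s)^2 · s = 4s^3 = 4.1×10⁻⁴⁸
s = 1.0×10⁻¹⁶ M
[Cu⁺] = 2s = 2.0×10⁻¹⁶ M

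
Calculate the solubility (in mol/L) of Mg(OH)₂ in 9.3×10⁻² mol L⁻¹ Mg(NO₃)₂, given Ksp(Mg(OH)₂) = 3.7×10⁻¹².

3.2×10⁻⁶ M

Mg(OH)₂(s) ⇌ Mg²⁺(aq) + 2 OH⁻(aq)
Let s be the solubility of Mg(OH)₂ here. The common ion gives [Mg²⁺] ≈ 9.3×10⁻² mol L⁻¹, and [OH⁻] = 2s.
Ksp = [Mg²⁺][OH⁻]^2 = (9.3×10⁻²)(2s)^2
(2s)^2 = 3.7×10⁻¹² / (9.3×10⁻²) = 4.0×10⁻¹¹
s = 3.2×10⁻⁶ mol L⁻¹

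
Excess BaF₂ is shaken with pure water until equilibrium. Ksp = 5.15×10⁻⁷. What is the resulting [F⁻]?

BaF₂(s) ⇌ Ba²⁺(aq) + 2 F⁻(aq)
For each mole of BaF₂ that dissolves per liter, [Ba²⁺] = s and [F⁻] = 2s; let s denote this solubility.
Ksp = [Ba²⁺][F⁻]^2 = s · (2s)^2 = 4s^3 = 5.15×10⁻⁷
s = 5.05×10⁻³ mol L⁻¹
[F⁻] = 2s = 1.01×10⁻² mol L⁻¹

1.01×10⁻² M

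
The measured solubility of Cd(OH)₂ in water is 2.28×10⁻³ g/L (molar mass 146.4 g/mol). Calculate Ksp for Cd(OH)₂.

Convert to molarity: s = 2.28×10⁻³ / 146.4 = 1.5574×10⁻⁵ mol/L
Cd(OH)₂(s) ⇌ Cd²⁺(aq) + 2 OH⁻(aq)
Call the molar solubility s, so that [Cd²⁺] = s and [OH⁻] = 2s.
Ksp = [Cd²⁺][OH⁻]^2 = s · (2s)^2 = 4s^3
Ksp = 4 × (1.5574×10⁻⁵)^3 = 1.51×10⁻¹⁴

Ksp = 1.51×10⁻¹⁴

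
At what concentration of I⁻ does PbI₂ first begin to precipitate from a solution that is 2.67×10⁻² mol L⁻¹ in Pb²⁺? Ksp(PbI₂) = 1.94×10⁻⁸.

8.52×10⁻⁴ M

Each salt precipitates once Q = Ksp for that salt.
PbI₂(s) ⇌ Pb²⁺(aq) + 2 I⁻(aq)
Ksp = [Pb²⁺][I⁻]^2 = [I⁻]^2(2.67×10⁻²)
[I⁻]^2 = 1.94×10⁻⁸ / (2.67×10⁻²) = 7.27×10⁻⁷
[I⁻] = 8.52×10⁻⁴ mol L⁻¹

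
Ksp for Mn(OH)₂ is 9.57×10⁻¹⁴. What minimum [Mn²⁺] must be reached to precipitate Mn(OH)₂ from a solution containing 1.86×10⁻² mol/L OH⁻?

2.77×10⁻¹⁰ M

A salt starts to precipitate once the ion product Q reaches its Ksp.
Mn(OH)₂(s) ⇌ Mn²⁺(aq) + 2 OH⁻(aq)
Ksp = [Mn²⁺][OH⁻]^2 = [Mn²⁺](1.86×10⁻²)^2
[Mn²⁺] = 9.57×10⁻¹⁴ / (1.86×10⁻²)^2 = 2.77×10⁻¹⁰
[Mn²⁺] = 2.77×10⁻¹⁰ mol/L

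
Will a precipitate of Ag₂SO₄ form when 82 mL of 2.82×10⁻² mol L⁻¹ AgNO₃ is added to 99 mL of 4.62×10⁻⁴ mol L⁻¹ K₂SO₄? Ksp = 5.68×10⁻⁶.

No

After mixing, V = 82 mL + 99 mL = 181 mL.
[Ag⁺] = (2.82×10⁻²)(82)/181 = 1.28×10⁻² mol L⁻¹
[SO₄²⁻] = (4.62×10⁻⁴)(99)/181 = 2.53×10⁻⁴ mol L⁻¹
Q = [Ag⁺]^2[SO₄²⁻] = 4.12×10⁻⁸
Q = 4.12×10⁻⁸ < Ksp = 5.68×10⁻⁶, so the solution is unsaturated and no precipitate forms.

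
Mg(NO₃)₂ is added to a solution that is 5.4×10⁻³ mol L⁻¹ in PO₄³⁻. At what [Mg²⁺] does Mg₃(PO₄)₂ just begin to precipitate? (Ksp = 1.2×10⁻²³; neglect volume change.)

7.4×10⁻⁷ M

Each salt precipitates once Q = Ksp for that salt.
Mg₃(PO₄)₂(s) ⇌ 3 Mg²⁺(aq) + 2 PO₄³⁻(aq)
Ksp = [Mg²⁺]^3[PO₄³⁻]^2 = [Mg²⁺]^3(5.4×10⁻³)^2
[Mg²⁺]^3 = 1.2×10⁻²³ / (5.4×10⁻³)^2 = 4.1×10⁻¹⁹
[Mg²⁺] = 7.4×10⁻⁷ mol L⁻¹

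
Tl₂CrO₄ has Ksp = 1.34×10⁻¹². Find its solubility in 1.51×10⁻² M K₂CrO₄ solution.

4.71×10⁻⁶ M

Tl₂CrO₄(s) ⇌ 2 Tl⁺(aq) + CrO₄²⁻(aq)
Let s be the solubility of Tl₂CrO₄ here. The common ion gives [CrO₄²⁻] ≈ 1.51×10⁻² M, and [Tl⁺] = 2s.
Ksp = [Tl⁺]^2[CrO₄²⁻] = (2s)^2(1.51×10⁻²)
(2s)^2 = 1.34×10⁻¹² / (1.51×10⁻²) = 8.87×10⁻¹¹
s = 4.71×10⁻⁶ M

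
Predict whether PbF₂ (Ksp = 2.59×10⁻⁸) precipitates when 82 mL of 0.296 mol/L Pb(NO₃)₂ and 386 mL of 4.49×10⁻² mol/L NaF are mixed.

Yes

After mixing, V = 82 mL + 386 mL = 468 mL.
[Pb²⁺] = (0.296)(82)/468 = 5.19×10⁻² mol/L
[F⁻] = (4.49×10⁻²)(386)/468 = 3.70×10⁻² mol/L
Q = [Pb²⁺][F⁻]^2 = 7.11×10⁻⁵
Since Q (7.11×10⁻⁵) exceeds Ksp (2.59×10⁻⁸), PbF₂ will precipitate.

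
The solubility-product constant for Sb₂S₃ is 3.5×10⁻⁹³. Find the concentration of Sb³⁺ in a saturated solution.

Sb₂S₃(s) ⇌ 2 Sb³⁺(aq) + 3 S²⁻(aq)
Call the molar solubility s, so that [Sb³⁺] = 2s and [S²⁻] = 3s.
Ksp = [Sb³⁺]^2[S²⁻]^3 = (2s)^2 · (3s)^3 = 108s^5 = 3.5×10⁻⁹³
s = 1.3×10⁻¹⁹ M
[Sb³⁺] = 2s = 2.5×10⁻¹⁹ M

2.5×10⁻¹⁹ M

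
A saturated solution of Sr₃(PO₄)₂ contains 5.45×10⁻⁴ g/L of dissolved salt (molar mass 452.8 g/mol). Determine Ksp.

Ksp = 2.73×10⁻²⁸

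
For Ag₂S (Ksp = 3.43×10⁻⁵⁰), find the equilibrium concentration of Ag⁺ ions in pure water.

4.09×10⁻¹⁷ M

Ag₂S(s) ⇌ 2 Ag⁺(aq) + S²⁻(aq)
If s mol/L of Ag₂S dissolves, [Ag⁺] = 2s and [S²⁻] = s.
Ksp = [Ag⁺]^2[S²⁻] = (2s)^2 · s = 4s^3 = 3.43×10⁻⁵⁰
s = 2.05×10⁻¹⁷ mol L⁻¹
[Ag⁺] = 2s = 4.09×10⁻¹⁷ mol L⁻¹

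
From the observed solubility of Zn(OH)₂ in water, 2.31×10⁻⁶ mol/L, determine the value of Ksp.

Ksp = 4.93×10⁻¹⁷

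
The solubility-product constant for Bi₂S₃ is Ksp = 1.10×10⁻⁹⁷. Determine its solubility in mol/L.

1.59×10⁻²⁰ M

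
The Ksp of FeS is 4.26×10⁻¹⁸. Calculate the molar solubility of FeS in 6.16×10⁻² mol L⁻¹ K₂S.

FeS(s) ⇌ Fe²⁺(aq) + S²⁻(aq)
The solution already contains S²⁻ at 6.16×10⁻² mol L⁻¹. Let s be the molar solubility of FeS.
[S²⁻] ≈ 6.16×10⁻² mol L⁻¹ (common ion dominates); [Fe²⁺] = s.
Ksp = [Fe²⁺][S²⁻] = s(6.16×10⁻²)
s = 4.26×10⁻¹⁸ / (6.16×10⁻²) = 6.92×10⁻¹⁷
s = 6.92×10⁻¹⁷ mol L⁻¹

6.92×10⁻¹⁷ M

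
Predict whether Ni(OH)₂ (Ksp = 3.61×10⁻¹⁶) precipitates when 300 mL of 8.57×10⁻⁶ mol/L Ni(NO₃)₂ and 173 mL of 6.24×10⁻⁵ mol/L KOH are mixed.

After mixing, V = 300 mL + 173 mL = 473 mL.
[Ni²⁺] = (8.57×10⁻⁶)(300)/473 = 5.44×10⁻⁶ mol/L
[OH⁻] = (6.24×10⁻⁵)(173)/473 = 2.28×10⁻⁵ mol/L
Q = [Ni²⁺][OH⁻]^2 = 2.83×10⁻¹⁵
Q = 2.83×10⁻¹⁵ > Ksp = 3.61×10⁻¹⁶, so the solution is supersaturated and Ni(OH)₂ precipitates.

Yes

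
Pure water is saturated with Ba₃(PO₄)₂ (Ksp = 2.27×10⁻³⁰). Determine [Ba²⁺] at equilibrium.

Ba₃(PO₄)₂(s) ⇌ 3 Ba²⁺(aq) + 2 PO₄³⁻(aq)
With molar solubility s: [Ba²⁺] = 3s, [PO₄³⁻] = 2s.
Ksp = [Ba²⁺]^3[PO₄³⁻]^2 = (3s)^3 · (2s)^2 = 108s^5 = 2.27×10⁻³⁰
s = 4.62×10⁻⁷ mol/L
[Ba²⁺] = 3s = 1.39×10⁻⁶ mol/L

1.39×10⁻⁶ M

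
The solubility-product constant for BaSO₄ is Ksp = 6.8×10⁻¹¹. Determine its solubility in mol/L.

8.2×10⁻⁶ M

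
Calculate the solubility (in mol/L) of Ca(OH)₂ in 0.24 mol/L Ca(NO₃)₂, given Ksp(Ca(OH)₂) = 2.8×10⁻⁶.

1.7×10⁻³ M

Ca(OH)₂(s) ⇌ Ca²⁺(aq) + 2 OH⁻(aq)
Let s be the solubility of Ca(OH)₂ here. The common ion gives [Ca²⁺] ≈ 0.24 mol/L, and [OH⁻] = 2s.
Ksp = [Ca²⁺][OH⁻]^2 = (0.24)(2s)^2
(2s)^2 = 2.8×10⁻⁶ / (0.24) = 1.2×10⁻⁵
s = 1.7×10⁻³ mol/L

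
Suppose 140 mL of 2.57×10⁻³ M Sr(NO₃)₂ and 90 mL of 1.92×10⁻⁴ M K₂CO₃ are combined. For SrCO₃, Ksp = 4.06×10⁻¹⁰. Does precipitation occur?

After mixing, V = 140 mL + 90 mL = 230 mL.
[Sr²⁺] = (2.57×10⁻³)(140)/230 = 1.56×10⁻³ M
[CO₃²⁻] = (1.92×10⁻⁴)(90)/230 = 7.51×10⁻⁵ M
Q = [Sr²⁺][CO₃²⁻] = 1.18×10⁻⁷
Since Q (1.18×10⁻⁷) exceeds Ksp (4.06×10⁻¹⁰), SrCO₃ will precipitate.

Yes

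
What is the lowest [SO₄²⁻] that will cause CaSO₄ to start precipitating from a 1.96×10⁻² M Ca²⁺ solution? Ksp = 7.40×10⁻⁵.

The threshold for precipitation is Q = Ksp.
CaSO₄(s) ⇌ Ca²⁺(aq) + SO₄²⁻(aq)
Ksp = [Ca²⁺][SO₄²⁻] = [SO₄²⁻](1.96×10⁻²)
[SO₄²⁻] = 7.40×10⁻⁵ / (1.96×10⁻²) = 3.78×10⁻³
[SO₄²⁻] = 3.78×10⁻³ M

3.78×10⁻³ M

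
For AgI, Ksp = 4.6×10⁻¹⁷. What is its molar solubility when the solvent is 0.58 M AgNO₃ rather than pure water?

7.9×10⁻¹⁷ M

AgI(s) ⇌ Ag⁺(aq) + I⁻(aq)
The solution already contains Ag⁺ at 0.58 M. Let s be the molar solubility of AgI.
[Ag⁺] ≈ 0.58 M (common ion dominates); [I⁻] = s.
Ksp = [Ag⁺][I⁻] = (0.58)s
s = 4.6×10⁻¹⁷ / (0.58) = 7.9×10⁻¹⁷
s = 7.9×10⁻¹⁷ M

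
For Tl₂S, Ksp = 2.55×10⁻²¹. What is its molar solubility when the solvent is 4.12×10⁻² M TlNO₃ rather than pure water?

Tl₂S(s) ⇌ 2 Tl⁺(aq) + S²⁻(aq)
The solution already contains Tl⁺ at 4.12×10⁻² M. Let s be the molar solubility of Tl₂S.
[Tl⁺] ≈ 4.12×10⁻² M (common ion dominates); [S²⁻] = s.
Ksp = [Tl⁺]^2[S²⁻] = (4.12×10⁻²)^2s
s = 2.55×10⁻²¹ / (4.12×10⁻²)^2 = 1.50×10⁻¹⁸
s = 1.50×10⁻¹⁸ M

1.50×10⁻¹⁸ M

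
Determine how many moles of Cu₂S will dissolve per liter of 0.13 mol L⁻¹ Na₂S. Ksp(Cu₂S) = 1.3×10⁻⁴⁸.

1.6×10⁻²⁴ M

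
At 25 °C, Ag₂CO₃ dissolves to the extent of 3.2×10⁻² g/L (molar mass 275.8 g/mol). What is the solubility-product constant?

Convert to molarity: s = 3.2×10⁻² / 275.8 = 1.160×10⁻⁴ mol/L
Ag₂CO₃(s) ⇌ 2 Ag⁺(aq) + CO₃²⁻(aq)
Call the molar solubility s, so that [Ag⁺] = 2s and [CO₃²⁻] = s.
Ksp = [Ag⁺]^2[CO₃²⁻] = (2s)^2 · s = 4s^3
Ksp = 4 × (1.160×10⁻⁴)^3 = 6.2×10⁻¹²

Ksp = 6.2×10⁻¹²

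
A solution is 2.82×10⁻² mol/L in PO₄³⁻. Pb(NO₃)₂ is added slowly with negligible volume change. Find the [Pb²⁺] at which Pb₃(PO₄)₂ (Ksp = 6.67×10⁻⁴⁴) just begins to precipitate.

Precipitation begins when Q = Ksp.
Pb₃(PO₄)₂(s) ⇌ 3 Pb²⁺(aq) + 2 PO₄³⁻(aq)
Ksp = [Pb²⁺]^3[PO₄³⁻]^2 = [Pb²⁺]^3(2.82×10⁻²)^2
[Pb²⁺]^3 = 6.67×10⁻⁴⁴ / (2.82×10⁻²)^2 = 8.39×10⁻⁴¹
[Pb²⁺] = 4.38×10⁻¹⁴ mol/L

4.38×10⁻¹⁴ M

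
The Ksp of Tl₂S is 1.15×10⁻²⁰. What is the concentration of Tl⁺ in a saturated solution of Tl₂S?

Tl₂S(s) ⇌ 2 Tl⁺(aq) + S²⁻(aq)
With molar solubility s: [Tl⁺] = 2s, [S²⁻] = s.
Ksp = [Tl⁺]^2[S²⁻] = (2s)^2 · s = 4s^3 = 1.15×10⁻²⁰
s = 1.42×10⁻⁷ M
[Tl⁺] = 2s = 2.84×10⁻⁷ M

2.84×10⁻⁷ M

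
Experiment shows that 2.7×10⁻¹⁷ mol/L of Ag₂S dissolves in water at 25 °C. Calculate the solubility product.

Ksp = 7.9×10⁻⁵⁰

Ag₂S(s) ⇌ 2 Ag⁺(aq) + S²⁻(aq)
For each mole of Ag₂S that dissolves per liter, [Ag⁺] = 2s and [S²⁻] = s; let s denote this solubility.
Ksp = [Ag⁺]^2[S²⁻] = (2s)^2 · s = 4s^3
Ksp = 4 × (2.7×10⁻¹⁷)^3 = 7.9×10⁻⁵⁰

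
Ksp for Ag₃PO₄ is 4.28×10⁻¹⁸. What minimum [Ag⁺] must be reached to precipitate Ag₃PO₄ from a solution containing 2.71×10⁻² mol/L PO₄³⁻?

A salt starts to precipitate once the ion product Q reaches its Ksp.
Ag₃PO₄(s) ⇌ 3 Ag⁺(aq) + PO₄³⁻(aq)
Ksp = [Ag⁺]^3[PO₄³⁻] = [Ag⁺]^3(2.71×10⁻²)
[Ag⁺]^3 = 4.28×10⁻¹⁸ / (2.71×10⁻²) = 1.58×10⁻¹⁶
[Ag⁺] = 5.41×10⁻⁶ mol/L

5.41×10⁻⁶ M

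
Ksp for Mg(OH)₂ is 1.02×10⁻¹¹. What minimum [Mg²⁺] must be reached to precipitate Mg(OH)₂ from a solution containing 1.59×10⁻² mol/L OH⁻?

4.03×10⁻⁸ M

Each salt precipitates once Q = Ksp for that salt.
Mg(OH)₂(s) ⇌ Mg²⁺(aq) + 2 OH⁻(aq)
Ksp = [Mg²⁺][OH⁻]^2 = [Mg²⁺](1.59×10⁻²)^2
[Mg²⁺] = 1.02×10⁻¹¹ / (1.59×10⁻²)^2 = 4.03×10⁻⁸
[Mg²⁺] = 4.03×10⁻⁸ mol/L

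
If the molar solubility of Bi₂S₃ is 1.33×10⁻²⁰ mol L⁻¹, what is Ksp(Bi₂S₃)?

Bi₂S₃(s) ⇌ 2 Bi³⁺(aq) + 3 S²⁻(aq)
Let s be the molar solubility. Then [Bi³⁺] = 2s and [S²⁻] = 3s.
Ksp = [Bi³⁺]^2[S²⁻]^3 = (2s)^2 · (3s)^3 = 108s^5
Ksp = 108 × (1.33×10⁻²⁰)^5 = 4.49×10⁻⁹⁸

Ksp = 4.49×10⁻⁹⁸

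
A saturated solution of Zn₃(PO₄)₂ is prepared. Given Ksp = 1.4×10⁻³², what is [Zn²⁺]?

Zn₃(PO₄)₂(s) ⇌ 3 Zn²⁺(aq) + 2 PO₄³⁻(aq)
With molar solubility s: [Zn²⁺] = 3s, [PO₄³⁻] = 2s.
Ksp = [Zn²⁺]^3[PO₄³⁻]^2 = (3s)^3 · (2s)^2 = 108s^5 = 1.4×10⁻³²
s = 1.7×10⁻⁷ mol/L
[Zn²⁺] = 3s = 5.0×10⁻⁷ mol/L

5.0×10⁻⁷ M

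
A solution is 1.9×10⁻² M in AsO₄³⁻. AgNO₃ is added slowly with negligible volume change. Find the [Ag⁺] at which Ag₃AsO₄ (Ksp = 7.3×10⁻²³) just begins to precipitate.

1.6×10⁻⁷ M

Each salt precipitates once Q = Ksp for that salt.
Ag₃AsO₄(s) ⇌ 3 Ag⁺(aq) + AsO₄³⁻(aq)
Ksp = [Ag⁺]^3[AsO₄³⁻] = [Ag⁺]^3(1.9×10⁻²)
[Ag⁺]^3 = 7.3×10⁻²³ / (1.9×10⁻²) = 3.8×10⁻²¹
[Ag⁺] = 1.6×10⁻⁷ M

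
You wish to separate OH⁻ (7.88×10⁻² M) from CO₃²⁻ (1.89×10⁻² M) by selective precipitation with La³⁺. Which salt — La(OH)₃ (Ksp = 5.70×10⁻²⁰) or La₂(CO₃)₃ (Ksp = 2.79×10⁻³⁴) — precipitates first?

La(OH)₃

Each salt precipitates once Q = Ksp for that salt.
For La(OH)₃: [La³⁺] = (Ksp/[OH⁻]^3) = 1.16×10⁻¹⁶ M
For La₂(CO₃)₃: [La³⁺] = (Ksp/[CO₃²⁻]^3)^(1/2) = 6.43×10⁻¹⁵ M
The smaller threshold [La³⁺] is reached first, so La(OH)₃ precipitates first.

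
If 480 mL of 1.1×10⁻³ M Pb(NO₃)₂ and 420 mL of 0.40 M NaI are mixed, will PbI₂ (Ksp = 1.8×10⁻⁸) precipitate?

Yes

The combined volume is 900 mL.
[Pb²⁺] = (1.1×10⁻³)(480)/900 = 5.9×10⁻⁴ M
[I⁻] = (0.40)(420)/900 = 0.19 M
Q = [Pb²⁺][I⁻]^2 = 2.0×10⁻⁵
Since Q (2.0×10⁻⁵) exceeds Ksp (1.8×10⁻⁸), PbI₂ will precipitate.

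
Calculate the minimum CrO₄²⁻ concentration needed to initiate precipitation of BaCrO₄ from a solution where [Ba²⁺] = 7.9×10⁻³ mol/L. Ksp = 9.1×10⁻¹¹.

1.2×10⁻⁸ M

Each salt precipitates once Q = Ksp for that salt.
BaCrO₄(s) ⇌ Ba²⁺(aq) + CrO₄²⁻(aq)
Ksp = [Ba²⁺][CrO₄²⁻] = [CrO₄²⁻](7.9×10⁻³)
[CrO₄²⁻] = 9.1×10⁻¹¹ / (7.9×10⁻³) = 1.2×10⁻⁸
[CrO₄²⁻] = 1.2×10⁻⁸ mol/L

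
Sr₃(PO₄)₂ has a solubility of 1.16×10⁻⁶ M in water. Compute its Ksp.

Sr₃(PO₄)₂(s) ⇌ 3 Sr²⁺(aq) + 2 PO₄³⁻(aq)
Let s be the molar solubility. Then [Sr²⁺] = 3s and [PO₄³⁻] = 2s.
Ksp = [Sr²⁺]^3[PO₄³⁻]^2 = (3s)^3 · (2s)^2 = 108s^5
Ksp = 108 × (1.16×10⁻⁶)^5 = 2.27×10⁻²⁸

Ksp = 2.27×10⁻²⁸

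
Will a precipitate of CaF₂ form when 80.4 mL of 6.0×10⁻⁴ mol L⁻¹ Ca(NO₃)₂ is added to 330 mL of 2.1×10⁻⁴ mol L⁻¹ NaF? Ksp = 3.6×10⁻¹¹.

The combined volume is 410.4 mL.
[Ca²⁺] = (6.0×10⁻⁴)(80.4)/410.4 = 1.2×10⁻⁴ mol L⁻¹
[F⁻] = (2.1×10⁻⁴)(330)/410.4 = 1.7×10⁻⁴ mol L⁻¹
Q = [Ca²⁺][F⁻]^2 = 3.4×10⁻¹²
Since Q (3.4×10⁻¹²) is less than Ksp (3.6×10⁻¹¹), no CaF₂ precipitates.

No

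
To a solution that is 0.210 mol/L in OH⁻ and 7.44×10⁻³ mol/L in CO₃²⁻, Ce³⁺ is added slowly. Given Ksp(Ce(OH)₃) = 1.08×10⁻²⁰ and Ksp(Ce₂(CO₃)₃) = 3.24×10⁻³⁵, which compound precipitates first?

Ce(OH)₃

A salt starts to precipitate once the ion product Q reaches its Ksp.
For Ce(OH)₃: [Ce³⁺] = (Ksp/[OH⁻]^3) = 1.17×10⁻¹⁸ mol/L
For Ce₂(CO₃)₃: [Ce³⁺] = (Ksp/[CO₃²⁻]^3)^(1/2) = 8.87×10⁻¹⁵ mol/L
The smaller threshold [Ce³⁺] is reached first, so Ce(OH)₃ precipitates first.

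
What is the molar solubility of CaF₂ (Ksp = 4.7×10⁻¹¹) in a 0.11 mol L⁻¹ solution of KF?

3.9×10⁻⁹ M

CaF₂(s) ⇌ Ca²⁺(aq) + 2 F⁻(aq)
Let s be the solubility of CaF₂ here. The common ion gives [F⁻] ≈ 0.11 mol L⁻¹, and [Ca²⁺] = s.
Ksp = [Ca²⁺][F⁻]^2 = s(0.11)^2
s = 4.7×10⁻¹¹ / (0.11)^2 = 3.9×10⁻⁹
s = 3.9×10⁻⁹ mol L⁻¹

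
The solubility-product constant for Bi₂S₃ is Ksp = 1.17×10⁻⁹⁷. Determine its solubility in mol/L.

1.61×10⁻²⁰ M

Bi₂S₃(s) ⇌ 2 Bi³⁺(aq) + 3 S²⁻(aq)
Let s be the molar solubility. Then [Bi³⁺] = 2s and [S²⁻] = 3s.
Ksp = [Bi³⁺]^2[S²⁻]^3 = (2s)^2 · (3s)^3 = 108s^5
108s^5 = 1.17×10⁻⁹⁷  ⇒  s^5 = 1.08×10⁻⁹⁹
s = (1.08×10⁻⁹⁹)^(1/5) = 1.61×10⁻²⁰ mol/L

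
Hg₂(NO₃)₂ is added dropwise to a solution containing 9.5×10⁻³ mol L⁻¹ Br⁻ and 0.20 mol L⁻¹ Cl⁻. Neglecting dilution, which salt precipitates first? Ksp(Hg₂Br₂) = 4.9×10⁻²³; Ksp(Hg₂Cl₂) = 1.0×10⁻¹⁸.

Hg₂Br₂

Precipitation begins when Q = Ksp.
For Hg₂Br₂: [Hg₂²⁺] = (Ksp/[Br⁻]^2) = 5.4×10⁻¹⁹ mol L⁻¹
For Hg₂Cl₂: [Hg₂²⁺] = (Ksp/[Cl⁻]^2) = 2.5×10⁻¹⁷ mol L⁻¹
The smaller threshold [Hg₂²⁺] is reached first, so Hg₂Br₂ precipitates first.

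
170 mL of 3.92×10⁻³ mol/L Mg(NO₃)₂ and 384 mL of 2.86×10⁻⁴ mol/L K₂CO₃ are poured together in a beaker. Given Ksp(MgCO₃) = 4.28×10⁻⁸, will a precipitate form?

The combined volume is 554 mL.
[Mg²⁺] = (3.92×10⁻³)(170)/554 = 1.20×10⁻³ mol/L
[CO₃²⁻] = (2.86×10⁻⁴)(384)/554 = 1.98×10⁻⁴ mol/L
Q = [Mg²⁺][CO₃²⁻] = 2.38×10⁻⁷
Q = 2.38×10⁻⁷ > Ksp = 4.28×10⁻⁸, so the solution is supersaturated and MgCO₃ precipitates.

Yes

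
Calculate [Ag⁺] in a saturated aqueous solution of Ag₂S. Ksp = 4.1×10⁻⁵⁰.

Ag₂S(s) ⇌ 2 Ag⁺(aq) + S²⁻(aq)
For each mole of Ag₂S that dissolves per liter, [Ag⁺] = 2s and [S²⁻] = s; let s denote this solubility.
Ksp = [Ag⁺]^2[S²⁻] = (2s)^2 · s = 4s^3 = 4.1×10⁻⁵⁰
s = 2.2×10⁻¹⁷ M
[Ag⁺] = 2s = 4.3×10⁻¹⁷ M

4.3×10⁻¹⁷ M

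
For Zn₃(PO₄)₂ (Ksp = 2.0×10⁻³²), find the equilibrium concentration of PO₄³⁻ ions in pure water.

Zn₃(PO₄)₂(s) ⇌ 3 Zn²⁺(aq) + 2 PO₄³⁻(aq)
If s mol/L of Zn₃(PO₄)₂ dissolves, [Zn²⁺] = 3s and [PO₄³⁻] = 2s.
Ksp = [Zn²⁺]^3[PO₄³⁻]^2 = (3s)^3 · (2s)^2 = 108s^5 = 2.0×10⁻³²
s = 1.8×10⁻⁷ mol/L
[PO₄³⁻] = 2s = 3.6×10⁻⁷ mol/L

3.6×10⁻⁷ M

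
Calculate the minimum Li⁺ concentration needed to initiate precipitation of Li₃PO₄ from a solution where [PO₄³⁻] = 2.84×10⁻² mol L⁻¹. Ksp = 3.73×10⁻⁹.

5.08×10⁻³ M

The threshold for precipitation is Q = Ksp.
Li₃PO₄(s) ⇌ 3 Li⁺(aq) + PO₄³⁻(aq)
Ksp = [Li⁺]^3[PO₄³⁻] = [Li⁺]^3(2.84×10⁻²)
[Li⁺]^3 = 3.73×10⁻⁹ / (2.84×10⁻²) = 1.31×10⁻⁷
[Li⁺] = 5.08×10⁻³ mol L⁻¹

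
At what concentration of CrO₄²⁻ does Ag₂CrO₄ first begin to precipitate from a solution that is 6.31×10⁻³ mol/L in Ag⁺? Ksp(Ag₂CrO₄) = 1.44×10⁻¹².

3.62×10⁻⁸ M

Precipitation of each salt begins when its ion product equals Ksp.
Ag₂CrO₄(s) ⇌ 2 Ag⁺(aq) + CrO₄²⁻(aq)
Ksp = [Ag⁺]^2[CrO₄²⁻] = [CrO₄²⁻](6.31×10⁻³)^2
[CrO₄²⁻] = 1.44×10⁻¹² / (6.31×10⁻³)^2 = 3.62×10⁻⁸
[CrO₄²⁻] = 3.62×10⁻⁸ mol/L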